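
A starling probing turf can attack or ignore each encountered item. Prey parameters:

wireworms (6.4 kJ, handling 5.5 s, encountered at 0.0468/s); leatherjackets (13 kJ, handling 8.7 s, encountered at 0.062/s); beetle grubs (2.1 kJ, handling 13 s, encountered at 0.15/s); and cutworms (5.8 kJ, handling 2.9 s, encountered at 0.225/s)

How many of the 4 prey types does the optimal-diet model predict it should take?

3

E/h in descending order: cutworms 2, leatherjackets 1.49, wireworms 1.16, beetle grubs 0.162 kJ/s. The optimal diet is the largest prefix of this list for which every included type satisfies E_i/h_i > R on the types above it.
Rate on top 1: 0.7897. leatherjackets: 1.49 > 0.7897 → include.
Rate on top 2: 0.9631. wireworms: 1.16 > 0.9631 → include.
Rate on top 3: 0.9842. beetle grubs: 0.162 < 0.9842 → exclude; stop.
Optimal diet: cutworms, leatherjackets, wireworms — 3 of 4 types.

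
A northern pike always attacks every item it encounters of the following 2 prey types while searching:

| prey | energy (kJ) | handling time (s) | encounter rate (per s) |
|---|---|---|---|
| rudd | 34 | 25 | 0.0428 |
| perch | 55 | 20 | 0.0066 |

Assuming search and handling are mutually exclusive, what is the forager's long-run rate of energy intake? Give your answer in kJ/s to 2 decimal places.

0.83 kJ/s

R = Σλ_iE_i / (1 + Σλ_ih_i)
Numerator: 0.0428×34 + 0.0066×55 = 1.818
Denominator: 1 + 0.0428×25 + 0.0066×20 = 2.202
R = 1.818/2.202 = 0.8257 kJ/s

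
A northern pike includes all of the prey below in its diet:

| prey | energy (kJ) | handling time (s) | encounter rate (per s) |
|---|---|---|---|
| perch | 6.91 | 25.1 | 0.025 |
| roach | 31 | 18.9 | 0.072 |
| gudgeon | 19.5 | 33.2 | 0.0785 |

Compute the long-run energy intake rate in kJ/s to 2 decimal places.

Energy encountered per unit search time: 0.025×6.91 + 0.072×31 + 0.0785×19.5 = 3.935 kJ/s.
Handling time per unit search time: 0.025×25.1 + 0.072×18.9 + 0.0785×33.2 = 4.595.
Rate = 3.935/(1 + 4.595) = 0.7035 kJ/s.

0.70 kJ/s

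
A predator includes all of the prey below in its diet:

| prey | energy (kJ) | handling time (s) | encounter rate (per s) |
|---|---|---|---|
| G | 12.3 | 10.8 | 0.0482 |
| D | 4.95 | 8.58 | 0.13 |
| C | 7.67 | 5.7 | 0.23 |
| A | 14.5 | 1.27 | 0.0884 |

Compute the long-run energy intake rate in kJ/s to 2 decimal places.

Energy encountered per unit search time: 0.0482×12.3 + 0.13×4.95 + 0.23×7.67 + 0.0884×14.5 = 4.282 kJ/s.
Handling time per unit search time: 0.0482×10.8 + 0.13×8.58 + 0.23×5.7 + 0.0884×1.27 = 3.059.
Rate = 4.282/(1 + 3.059) = 1.055 kJ/s.

1.05 kJ/s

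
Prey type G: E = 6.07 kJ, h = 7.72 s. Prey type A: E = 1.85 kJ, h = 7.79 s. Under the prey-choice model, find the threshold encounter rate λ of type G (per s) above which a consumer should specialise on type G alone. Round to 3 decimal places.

Drop type A once their profitability E₂/h₂ falls below the rate achievable on type G alone: E₂/h₂ = λE₁/(1 + λh₁).
Solve for λ: λE₁h₂ = E₂(1 + λh₁) → λ(E₁h₂ − E₂h₁) = E₂ → λ = E₂/(E₁h₂ − E₂h₁).
λ = 1.85/(6.07×7.79 − 1.85×7.72) = 1.85/33 = 0.05606 per s.

0.056 per s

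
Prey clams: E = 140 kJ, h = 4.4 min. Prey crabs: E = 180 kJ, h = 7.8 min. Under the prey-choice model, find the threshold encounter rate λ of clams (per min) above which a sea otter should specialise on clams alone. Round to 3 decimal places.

0.600 per min

The zero-one rule: include crabs iff E₂/h₂ > λE₁/(1+λh₁). Equality gives the switch point.
λE₁h₂ = E₂ + λE₂h₁ ⇒ λ = E₂/(E₁h₂ − E₂h₁) = 180/(1092 − 792) = 0.6 per min.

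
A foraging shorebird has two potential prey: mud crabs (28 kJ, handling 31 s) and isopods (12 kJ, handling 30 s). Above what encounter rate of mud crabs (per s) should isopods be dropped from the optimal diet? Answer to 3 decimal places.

0.026 per s

The zero-one rule: include isopods iff E₂/h₂ > λE₁/(1+λh₁). Equality gives the switch point.
λE₁h₂ = E₂ + λE₂h₁ ⇒ λ = E₂/(E₁h₂ − E₂h₁) = 12/(840 − 372) = 0.02564 per s.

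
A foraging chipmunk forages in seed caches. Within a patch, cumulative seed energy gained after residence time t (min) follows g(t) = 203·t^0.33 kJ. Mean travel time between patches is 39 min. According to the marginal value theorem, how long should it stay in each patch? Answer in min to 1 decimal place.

19.2 min

Optimal t* satisfies g'(t*) = g(t*)/(T + t*).
g'(t) = 0.33·203·t^-0.67. Setting 0.33·203·t^-0.67 = 203·t^0.33/(39+t) gives 0.33(39+t) = t, so 0.67·t = 0.33×39.
t* = 0.33×39/0.67 = 19.21 min.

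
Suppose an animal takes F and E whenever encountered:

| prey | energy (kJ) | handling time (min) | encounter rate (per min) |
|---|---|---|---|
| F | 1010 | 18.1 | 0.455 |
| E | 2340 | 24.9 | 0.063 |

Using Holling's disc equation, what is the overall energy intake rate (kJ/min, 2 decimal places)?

Energy encountered per unit search time: 0.455×1010 + 0.063×2340 = 607 kJ/min.
Handling time per unit search time: 0.455×18.1 + 0.063×24.9 = 9.804.
Rate = 607/(1 + 9.804) = 56.18 kJ/min.

56.18 kJ/min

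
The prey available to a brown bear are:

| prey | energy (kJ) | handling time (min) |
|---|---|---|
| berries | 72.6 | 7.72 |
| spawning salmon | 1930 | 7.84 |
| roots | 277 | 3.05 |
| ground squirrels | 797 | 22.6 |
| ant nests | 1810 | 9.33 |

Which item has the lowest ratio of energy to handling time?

Profitability E/h (kJ/min): berries = 72.6/7.72 = 9.4, spawning salmon = 1930/7.84 = 246, roots = 277/3.05 = 90.8, ground squirrels = 797/22.6 = 35.3, ant nests = 1810/9.33 = 194.
Ranked: spawning salmon > ant nests > roots > ground squirrels > berries.

berries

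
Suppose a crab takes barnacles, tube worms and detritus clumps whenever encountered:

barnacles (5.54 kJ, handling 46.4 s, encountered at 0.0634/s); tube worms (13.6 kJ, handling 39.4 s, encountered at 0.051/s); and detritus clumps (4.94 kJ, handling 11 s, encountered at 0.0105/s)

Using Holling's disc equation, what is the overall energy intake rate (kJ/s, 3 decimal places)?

Energy encountered per unit search time: 0.0634×5.54 + 0.051×13.6 + 0.0105×4.94 = 1.097 kJ/s.
Handling time per unit search time: 0.0634×46.4 + 0.051×39.4 + 0.0105×11 = 5.067.
Rate = 1.097/(1 + 5.067) = 0.1808 kJ/s.

0.181 kJ/s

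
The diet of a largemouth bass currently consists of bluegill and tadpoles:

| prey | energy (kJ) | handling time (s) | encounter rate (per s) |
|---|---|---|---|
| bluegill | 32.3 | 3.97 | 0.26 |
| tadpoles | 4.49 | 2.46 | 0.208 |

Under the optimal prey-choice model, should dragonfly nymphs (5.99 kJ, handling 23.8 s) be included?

No

Intake rate on the current diet: R = (0.26×32.3 + 0.208×4.49) / (1 + 0.26×3.97 + 0.208×2.46) = 9.332/2.544 = 3.668 kJ/s.
dragonfly nymphs: E/h = 5.99/23.8 = 0.2517 kJ/s.
Since 0.2517 < R, time spent handling dragonfly nymphs is better spent searching.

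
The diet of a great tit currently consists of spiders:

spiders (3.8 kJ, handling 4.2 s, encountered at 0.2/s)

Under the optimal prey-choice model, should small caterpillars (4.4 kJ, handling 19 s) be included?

Intake rate on the current diet: R = (0.2×3.8) / (1 + 0.2×4.2) = 0.76/1.84 = 0.413 kJ/s.
Profitability of small caterpillars: 4.4/19 = 0.2316 kJ/s.
0.2316 < 0.413, so adding small caterpillars would lower the average — exclude it.

No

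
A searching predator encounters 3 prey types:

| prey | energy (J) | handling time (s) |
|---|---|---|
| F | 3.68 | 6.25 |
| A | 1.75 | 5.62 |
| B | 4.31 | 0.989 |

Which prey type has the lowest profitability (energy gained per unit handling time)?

Profitability E/h (J/s): F = 3.68/6.25 = 0.589, A = 1.75/5.62 = 0.311, B = 4.31/0.989 = 4.36.
Ranked: B > F > A.

A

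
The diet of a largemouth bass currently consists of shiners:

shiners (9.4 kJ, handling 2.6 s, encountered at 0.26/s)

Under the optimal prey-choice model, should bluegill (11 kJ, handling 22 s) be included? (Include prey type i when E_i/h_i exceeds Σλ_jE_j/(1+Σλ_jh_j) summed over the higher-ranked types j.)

On shiners alone, R = ΣλE/(1+Σλh) = 2.444/1.676 = 1.458 kJ/s.
bluegill: E/h = 11/22 = 0.5 kJ/s.
Since 0.5 < R, time spent handling bluegill is better spent searching.

No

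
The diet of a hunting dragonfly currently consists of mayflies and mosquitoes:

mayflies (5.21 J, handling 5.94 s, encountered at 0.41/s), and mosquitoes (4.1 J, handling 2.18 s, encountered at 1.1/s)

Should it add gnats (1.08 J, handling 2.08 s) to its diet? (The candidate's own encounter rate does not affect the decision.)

No

Current rate: (0.41×5.21 + 1.1×4.1)/(1 + 0.41×5.94 + 1.1×2.18) = 1.139 J/s.
Profitability of gnats: 1.08/2.08 = 0.5192 J/s.
0.5192 < 1.139, so adding gnats would lower the average — exclude it.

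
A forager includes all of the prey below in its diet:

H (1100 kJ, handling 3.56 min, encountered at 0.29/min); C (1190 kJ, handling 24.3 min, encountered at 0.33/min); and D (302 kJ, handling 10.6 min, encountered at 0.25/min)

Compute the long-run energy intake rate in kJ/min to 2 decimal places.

R = (0.29×1100 + 0.33×1190 + 0.25×302) / (1 + 0.29×3.56 + 0.33×24.3 + 0.25×10.6) = 787.2/12.7 = 61.98 kJ/min.

61.98 kJ/min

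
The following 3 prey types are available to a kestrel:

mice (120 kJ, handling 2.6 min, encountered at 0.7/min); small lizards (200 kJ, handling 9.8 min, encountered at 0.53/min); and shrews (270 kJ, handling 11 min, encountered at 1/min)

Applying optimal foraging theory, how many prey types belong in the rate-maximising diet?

1

E/h in descending order: mice 46.2, shrews 24.5, small lizards 20.4 kJ/min. The optimal diet is the largest prefix of this list for which every included type satisfies E_i/h_i > R on the types above it.
Rate on top 1: 29.79. shrews: 24.5 < 29.79 → exclude; stop.
Optimal diet: mice — 1 of 3 types.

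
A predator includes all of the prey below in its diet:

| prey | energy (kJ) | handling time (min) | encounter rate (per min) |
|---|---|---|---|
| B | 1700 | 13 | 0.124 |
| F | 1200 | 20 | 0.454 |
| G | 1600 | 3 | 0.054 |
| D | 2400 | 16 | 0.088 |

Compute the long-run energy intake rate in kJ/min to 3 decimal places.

79.415 kJ/min

Energy encountered per unit search time: 0.124×1700 + 0.454×1200 + 0.054×1600 + 0.088×2400 = 1053 kJ/min.
Handling time per unit search time: 0.124×13 + 0.454×20 + 0.054×3 + 0.088×16 = 12.26.
Rate = 1053/(1 + 12.26) = 79.41 kJ/min.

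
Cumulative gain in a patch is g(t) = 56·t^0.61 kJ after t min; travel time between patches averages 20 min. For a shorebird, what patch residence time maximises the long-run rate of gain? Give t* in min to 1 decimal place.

31.3 min

Maximise g(t)/(T+t): set derivative to zero → g'(t)(T+t) = g(t).
g'(t) = 0.61·56·t^-0.39. Setting 0.61·56·t^-0.39 = 56·t^0.61/(20+t) gives 0.61(20+t) = t, so 0.39·t = 0.61×20.
t* = 0.61×20/0.39 = 31.28 min.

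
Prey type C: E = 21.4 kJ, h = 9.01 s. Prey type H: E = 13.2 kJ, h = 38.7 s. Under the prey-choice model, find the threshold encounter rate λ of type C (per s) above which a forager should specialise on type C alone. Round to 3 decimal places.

0.019 per s

At the threshold, the rate on type C alone equals the profitability of type H: λ·21.4/(1 + λ·9.01) = 13.2/38.7 = 0.3411.
Rearranging, λ(21.4 − 0.3411×9.01) = 0.3411, so λ = 0.3411/18.33 = 0.01861 per s.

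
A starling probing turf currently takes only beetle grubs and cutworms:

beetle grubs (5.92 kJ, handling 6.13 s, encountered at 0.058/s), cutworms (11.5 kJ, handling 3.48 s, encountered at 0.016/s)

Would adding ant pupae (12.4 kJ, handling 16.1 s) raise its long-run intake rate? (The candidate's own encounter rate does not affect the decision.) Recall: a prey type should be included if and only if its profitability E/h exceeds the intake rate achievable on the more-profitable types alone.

Yes

On beetle grubs and cutworms alone, R = ΣλE/(1+Σλh) = 0.5274/1.411 = 0.3737 kJ/s.
Profitability of ant pupae: 12.4/16.1 = 0.7702 kJ/s.
0.7702 > 0.3737, so adding ant pupae raises the average — include it.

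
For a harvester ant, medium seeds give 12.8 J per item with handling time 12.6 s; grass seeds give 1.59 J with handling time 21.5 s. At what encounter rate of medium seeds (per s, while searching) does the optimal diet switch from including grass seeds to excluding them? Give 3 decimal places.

0.006 per s

The zero-one rule: include grass seeds iff E₂/h₂ > λE₁/(1+λh₁). Equality gives the switch point.
λE₁h₂ = E₂ + λE₂h₁ ⇒ λ = E₂/(E₁h₂ − E₂h₁) = 1.59/(275.2 − 20.03) = 0.006231 per s.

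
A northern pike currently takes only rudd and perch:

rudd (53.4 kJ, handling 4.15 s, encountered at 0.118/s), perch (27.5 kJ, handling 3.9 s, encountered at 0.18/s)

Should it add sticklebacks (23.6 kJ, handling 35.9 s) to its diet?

Current rate: (0.118×53.4 + 0.18×27.5)/(1 + 0.118×4.15 + 0.18×3.9) = 5.134 kJ/s.
Profitability of sticklebacks: 23.6/35.9 = 0.6574 kJ/s.
0.6574 < 5.134, so adding sticklebacks would lower the average — exclude it.

No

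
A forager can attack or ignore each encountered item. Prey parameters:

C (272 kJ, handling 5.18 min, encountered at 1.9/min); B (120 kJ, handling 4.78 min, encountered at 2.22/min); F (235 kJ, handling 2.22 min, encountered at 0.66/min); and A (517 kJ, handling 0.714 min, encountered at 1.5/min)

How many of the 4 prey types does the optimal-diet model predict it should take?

1

Rank by E/h (kJ/min): A 724, F 106, C 52.5, B 25.1. Include each in turn until the next type's E/h falls below the running intake rate.
Rate on top 1: 374.5. F: 106 < 374.5 → exclude; stop.
Optimal diet: A — 1 of 4 types.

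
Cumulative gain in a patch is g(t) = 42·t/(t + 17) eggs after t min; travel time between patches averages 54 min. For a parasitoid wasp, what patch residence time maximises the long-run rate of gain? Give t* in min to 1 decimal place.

Optimal t* satisfies g'(t*) = g(t*)/(T + t*).
g'(t) = 42·17/(t + 17)². Setting 42·17/(t+17)² = 42t/[(t+17)(54+t)] gives 17(54+t) = t(t+17), so t² = 17×54 = 918.
t* = √918 = 30.3 min.

30.3 min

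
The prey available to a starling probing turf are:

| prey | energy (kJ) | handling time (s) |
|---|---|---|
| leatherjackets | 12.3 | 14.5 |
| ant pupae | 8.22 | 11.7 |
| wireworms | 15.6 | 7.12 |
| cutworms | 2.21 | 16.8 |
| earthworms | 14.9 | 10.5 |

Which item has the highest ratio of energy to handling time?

Profitability E/h (kJ/s): leatherjackets = 12.3/14.5 = 0.848, ant pupae = 8.22/11.7 = 0.703, wireworms = 15.6/7.12 = 2.19, cutworms = 2.21/16.8 = 0.132, earthworms = 14.9/10.5 = 1.42.
Ranked: wireworms > earthworms > leatherjackets > ant pupae > cutworms.

wireworms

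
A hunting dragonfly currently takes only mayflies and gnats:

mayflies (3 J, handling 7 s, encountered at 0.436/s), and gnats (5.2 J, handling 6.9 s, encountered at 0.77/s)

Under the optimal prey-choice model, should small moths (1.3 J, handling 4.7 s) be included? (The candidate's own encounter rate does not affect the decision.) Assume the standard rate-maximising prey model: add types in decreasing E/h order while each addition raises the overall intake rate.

On mayflies and gnats alone, R = ΣλE/(1+Σλh) = 5.312/9.365 = 0.5672 J/s.
Profitability of small moths: 1.3/4.7 = 0.2766 J/s.
0.2766 < 0.5672, so adding small moths would lower the average — exclude it.

No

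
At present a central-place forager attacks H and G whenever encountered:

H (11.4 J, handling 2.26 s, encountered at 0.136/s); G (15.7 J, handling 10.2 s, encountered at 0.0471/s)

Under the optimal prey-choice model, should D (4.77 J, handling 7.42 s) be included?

No

Intake rate on the current diet: R = (0.136×11.4 + 0.0471×15.7) / (1 + 0.136×2.26 + 0.0471×10.2) = 2.29/1.788 = 1.281 J/s.
D: E/h = 4.77/7.42 = 0.6429 J/s.
0.6429 < 1.281, so adding D would lower the average — exclude it.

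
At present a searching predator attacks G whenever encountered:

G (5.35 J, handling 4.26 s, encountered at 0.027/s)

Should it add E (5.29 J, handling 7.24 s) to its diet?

Yes

Current rate: (0.027×5.35)/(1 + 0.027×4.26) = 0.1295 J/s.
Profitability of E: 5.29/7.24 = 0.7307 J/s.
0.7307 > 0.1295, so adding E raises the average — include it.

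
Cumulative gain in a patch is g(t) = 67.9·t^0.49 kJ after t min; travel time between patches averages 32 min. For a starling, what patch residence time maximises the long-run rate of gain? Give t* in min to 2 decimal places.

Optimal t* satisfies g'(t*) = g(t*)/(T + t*).
g'(t) = 0.49·67.9·t^-0.51. Setting 0.49·67.9·t^-0.51 = 67.9·t^0.49/(32+t) gives 0.49(32+t) = t, so 0.51·t = 0.49×32.
t* = 0.49×32/0.51 = 30.75 min.

30.75 min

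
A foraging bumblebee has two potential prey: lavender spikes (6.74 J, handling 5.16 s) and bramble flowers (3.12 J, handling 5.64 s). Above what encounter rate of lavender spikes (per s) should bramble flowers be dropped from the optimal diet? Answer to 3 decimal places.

0.142 per s

Drop bramble flowers once their profitability E₂/h₂ falls below the rate achievable on lavender spikes alone: E₂/h₂ = λE₁/(1 + λh₁).
Solve for λ: λE₁h₂ = E₂(1 + λh₁) → λ(E₁h₂ − E₂h₁) = E₂ → λ = E₂/(E₁h₂ − E₂h₁).
λ = 3.12/(6.74×5.64 − 3.12×5.16) = 3.12/21.91 = 0.1424 per s.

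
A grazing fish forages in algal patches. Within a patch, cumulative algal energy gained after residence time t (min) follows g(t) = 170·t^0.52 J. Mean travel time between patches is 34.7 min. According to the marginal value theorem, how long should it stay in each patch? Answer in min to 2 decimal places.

37.59 min

Maximise g(t)/(T+t): set derivative to zero → g'(t)(T+t) = g(t).
g'(t) = 0.52·170·t^-0.48. Setting 0.52·170·t^-0.48 = 170·t^0.52/(34.7+t) gives 0.52(34.7+t) = t, so 0.48·t = 0.52×34.7.
t* = 0.52×34.7/0.48 = 37.59 min.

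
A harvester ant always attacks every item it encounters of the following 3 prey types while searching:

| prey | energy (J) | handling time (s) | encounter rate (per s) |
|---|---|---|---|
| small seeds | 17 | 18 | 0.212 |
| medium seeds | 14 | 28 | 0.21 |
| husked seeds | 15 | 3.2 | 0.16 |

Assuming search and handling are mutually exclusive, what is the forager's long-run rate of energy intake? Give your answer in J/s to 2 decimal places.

R = (0.212×17 + 0.21×14 + 0.16×15) / (1 + 0.212×18 + 0.21×28 + 0.16×3.2) = 8.944/11.21 = 0.798 J/s.

0.80 J/s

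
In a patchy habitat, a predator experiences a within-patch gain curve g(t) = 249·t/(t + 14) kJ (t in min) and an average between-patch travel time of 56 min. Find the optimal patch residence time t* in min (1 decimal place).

By the marginal value theorem, leave when the instantaneous gain rate g'(t) equals the habitat-wide average g(t)/(T + t).
g'(t) = 249·14/(t + 14)². Setting 249·14/(t+14)² = 249t/[(t+14)(56+t)] gives 14(56+t) = t(t+14), so t² = 14×56 = 784.
t* = √784 = 28 min.

28.0 min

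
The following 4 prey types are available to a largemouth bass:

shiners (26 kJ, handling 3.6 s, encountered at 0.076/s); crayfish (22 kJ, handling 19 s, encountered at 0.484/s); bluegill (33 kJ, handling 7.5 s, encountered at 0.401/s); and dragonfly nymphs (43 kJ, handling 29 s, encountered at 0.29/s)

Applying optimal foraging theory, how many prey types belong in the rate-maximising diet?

Profitabilities (E/h, kJ/s): shiners 7.22, bluegill 4.4, dragonfly nymphs 1.48, crayfish 1.16. Add prey in this order while the next type's profitability exceeds the intake rate on those already taken.
Rate on top 1: 1.552. bluegill: 4.4 > 1.552 → include.
Rate on top 2: 3.553. dragonfly nymphs: 1.48 < 3.553 → exclude; stop.
Optimal diet: shiners, bluegill — 2 of 4 types.

2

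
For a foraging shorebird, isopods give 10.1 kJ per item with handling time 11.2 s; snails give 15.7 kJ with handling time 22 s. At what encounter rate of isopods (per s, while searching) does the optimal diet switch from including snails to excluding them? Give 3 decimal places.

At the threshold, the rate on isopods alone equals the profitability of snails: λ·10.1/(1 + λ·11.2) = 15.7/22 = 0.7136.
Rearranging, λ(10.1 − 0.7136×11.2) = 0.7136, so λ = 0.7136/2.107 = 0.3387 per s.

0.339 per s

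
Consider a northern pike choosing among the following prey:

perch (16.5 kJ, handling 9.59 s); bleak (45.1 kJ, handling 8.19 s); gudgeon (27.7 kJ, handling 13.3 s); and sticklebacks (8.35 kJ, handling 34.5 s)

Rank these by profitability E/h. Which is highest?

In descending order of E/h:
bleak: 45.1/8.19 = 5.51 kJ/s
gudgeon: 27.7/13.3 = 2.08 kJ/s
perch: 16.5/9.59 = 1.72 kJ/s
sticklebacks: 8.35/34.5 = 0.242 kJ/s

bleak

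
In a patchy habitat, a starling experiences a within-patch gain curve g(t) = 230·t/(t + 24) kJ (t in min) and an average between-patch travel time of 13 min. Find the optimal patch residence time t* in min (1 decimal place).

17.7 min

Optimal t* satisfies g'(t*) = g(t*)/(T + t*).
g'(t) = 230·24/(t + 24)². Setting 230·24/(t+24)² = 230t/[(t+24)(13+t)] gives 24(13+t) = t(t+24), so t² = 24×13 = 312.
t* = √312 = 17.66 min.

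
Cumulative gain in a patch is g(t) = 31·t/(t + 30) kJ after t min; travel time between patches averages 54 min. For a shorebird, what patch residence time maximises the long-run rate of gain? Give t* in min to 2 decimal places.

Maximise g(t)/(T+t): set derivative to zero → g'(t)(T+t) = g(t).
g'(t) = 31·30/(t + 30)². Setting 31·30/(t+30)² = 31t/[(t+30)(54+t)] gives 30(54+t) = t(t+30), so t² = 30×54 = 1620.
t* = √1620 = 40.25 min.

40.25 min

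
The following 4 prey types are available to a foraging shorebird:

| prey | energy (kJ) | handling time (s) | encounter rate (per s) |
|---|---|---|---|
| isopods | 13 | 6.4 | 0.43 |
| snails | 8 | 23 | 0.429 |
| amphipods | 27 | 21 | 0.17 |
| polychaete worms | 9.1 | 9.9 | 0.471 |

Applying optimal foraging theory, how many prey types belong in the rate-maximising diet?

E/h in descending order: isopods 2.03, amphipods 1.29, polychaete worms 0.919, snails 0.348 kJ/s. The optimal diet is the largest prefix of this list for which every included type satisfies E_i/h_i > R on the types above it.
Rate on top 1: 1.49. amphipods: 1.29 < 1.49 → exclude; stop.
Optimal diet: isopods — 1 of 4 types.

1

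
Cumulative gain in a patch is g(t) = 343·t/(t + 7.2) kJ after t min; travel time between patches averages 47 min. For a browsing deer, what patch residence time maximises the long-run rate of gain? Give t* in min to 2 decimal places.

18.40 min

Optimal t* satisfies g'(t*) = g(t*)/(T + t*).
g'(t) = 343·7.2/(t + 7.2)². Setting 343·7.2/(t+7.2)² = 343t/[(t+7.2)(47+t)] gives 7.2(47+t) = t(t+7.2), so t² = 7.2×47 = 338.4.
t* = √338.4 = 18.4 min.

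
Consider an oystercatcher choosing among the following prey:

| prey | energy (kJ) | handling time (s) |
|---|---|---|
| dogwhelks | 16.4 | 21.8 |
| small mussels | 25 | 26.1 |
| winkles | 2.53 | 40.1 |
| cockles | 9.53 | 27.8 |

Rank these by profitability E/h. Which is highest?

Profitability E/h (kJ/s): dogwhelks = 16.4/21.8 = 0.752, small mussels = 25/26.1 = 0.958, winkles = 2.53/40.1 = 0.0631, cockles = 9.53/27.8 = 0.343.
Ranked: small mussels > dogwhelks > cockles > winkles.

small mussels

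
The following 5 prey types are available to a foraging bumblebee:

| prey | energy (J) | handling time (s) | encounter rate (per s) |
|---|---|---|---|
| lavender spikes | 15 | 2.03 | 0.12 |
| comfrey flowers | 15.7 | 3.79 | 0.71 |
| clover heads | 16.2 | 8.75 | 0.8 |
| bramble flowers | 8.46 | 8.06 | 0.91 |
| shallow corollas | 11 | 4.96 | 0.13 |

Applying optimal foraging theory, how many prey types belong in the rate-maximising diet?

2

Rank by E/h (J/s): lavender spikes 7.39, comfrey flowers 4.14, shallow corollas 2.22, clover heads 1.85, bramble flowers 1.05. Include each in turn until the next type's E/h falls below the running intake rate.
Rate on top 1: 1.447. comfrey flowers: 4.14 > 1.447 → include.
Rate on top 2: 3.291. shallow corollas: 2.22 < 3.291 → exclude; stop.
Optimal diet: lavender spikes, comfrey flowers — 2 of 5 types.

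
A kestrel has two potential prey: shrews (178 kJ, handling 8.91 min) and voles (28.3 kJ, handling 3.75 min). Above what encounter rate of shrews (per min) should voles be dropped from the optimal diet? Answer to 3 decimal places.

At the threshold, the rate on shrews alone equals the profitability of voles: λ·178/(1 + λ·8.91) = 28.3/3.75 = 7.547.
Rearranging, λ(178 − 7.547×8.91) = 7.547, so λ = 7.547/110.8 = 0.06814 per min.

0.068 per min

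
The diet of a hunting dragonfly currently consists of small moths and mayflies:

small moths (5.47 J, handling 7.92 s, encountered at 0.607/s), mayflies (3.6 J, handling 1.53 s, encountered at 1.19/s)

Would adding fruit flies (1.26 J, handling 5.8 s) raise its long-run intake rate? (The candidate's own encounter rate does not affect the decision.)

No

On small moths and mayflies alone, R = ΣλE/(1+Σλh) = 7.604/7.628 = 0.9969 J/s.
fruit flies: E/h = 1.26/5.8 = 0.2172 J/s.
0.2172 < 0.9969, so adding fruit flies would lower the average — exclude it.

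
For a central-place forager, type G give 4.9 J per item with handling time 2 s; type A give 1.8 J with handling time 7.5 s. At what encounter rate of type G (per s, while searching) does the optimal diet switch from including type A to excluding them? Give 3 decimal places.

0.054 per s

The zero-one rule: include type A iff E₂/h₂ > λE₁/(1+λh₁). Equality gives the switch point.
λE₁h₂ = E₂ + λE₂h₁ ⇒ λ = E₂/(E₁h₂ − E₂h₁) = 1.8/(36.75 − 3.6) = 0.0543 per s.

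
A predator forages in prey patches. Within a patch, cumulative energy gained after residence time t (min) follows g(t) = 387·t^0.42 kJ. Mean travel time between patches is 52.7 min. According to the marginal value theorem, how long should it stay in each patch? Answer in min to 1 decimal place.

Optimal t* satisfies g'(t*) = g(t*)/(T + t*).
g'(t) = 0.42·387·t^-0.58. Setting 0.42·387·t^-0.58 = 387·t^0.42/(52.7+t) gives 0.42(52.7+t) = t, so 0.58·t = 0.42×52.7.
t* = 0.42×52.7/0.58 = 38.16 min.

38.2 min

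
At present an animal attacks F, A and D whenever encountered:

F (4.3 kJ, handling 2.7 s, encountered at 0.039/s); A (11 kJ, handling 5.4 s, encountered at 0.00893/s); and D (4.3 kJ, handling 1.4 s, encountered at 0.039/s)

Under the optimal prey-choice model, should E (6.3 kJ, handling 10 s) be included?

Yes

On F, A and D alone, R = ΣλE/(1+Σλh) = 0.4336/1.208 = 0.3589 kJ/s.
Profitability of E: 6.3/10 = 0.63 kJ/s.
0.63 > 0.3589, so adding E raises the average — include it.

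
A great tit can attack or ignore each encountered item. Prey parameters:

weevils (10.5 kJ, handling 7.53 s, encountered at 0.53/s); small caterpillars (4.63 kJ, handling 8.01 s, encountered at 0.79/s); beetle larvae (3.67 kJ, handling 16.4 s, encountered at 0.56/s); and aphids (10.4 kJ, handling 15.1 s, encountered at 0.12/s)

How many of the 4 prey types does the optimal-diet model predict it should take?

E/h in descending order: weevils 1.39, aphids 0.689, small caterpillars 0.578, beetle larvae 0.224 kJ/s. The optimal diet is the largest prefix of this list for which every included type satisfies E_i/h_i > R on the types above it.
Rate on top 1: 1.115. aphids: 0.689 < 1.115 → exclude; stop.
Optimal diet: weevils — 1 of 4 types.

1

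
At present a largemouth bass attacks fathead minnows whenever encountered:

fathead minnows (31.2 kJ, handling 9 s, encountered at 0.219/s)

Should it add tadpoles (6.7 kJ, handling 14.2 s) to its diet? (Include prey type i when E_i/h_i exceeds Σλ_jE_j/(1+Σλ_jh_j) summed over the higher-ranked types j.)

Current rate: (0.219×31.2)/(1 + 0.219×9) = 2.3 kJ/s.
tadpoles: E/h = 6.7/14.2 = 0.4718 kJ/s.
Since 0.4718 < R, time spent handling tadpoles is better spent searching.

No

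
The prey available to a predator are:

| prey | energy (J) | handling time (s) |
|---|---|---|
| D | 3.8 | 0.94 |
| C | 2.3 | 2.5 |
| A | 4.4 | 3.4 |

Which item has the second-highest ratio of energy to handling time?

A

Profitability E/h (J/s): D = 3.8/0.94 = 4.04, C = 2.3/2.5 = 0.92, A = 4.4/3.4 = 1.29.
Ranked: D > A > C.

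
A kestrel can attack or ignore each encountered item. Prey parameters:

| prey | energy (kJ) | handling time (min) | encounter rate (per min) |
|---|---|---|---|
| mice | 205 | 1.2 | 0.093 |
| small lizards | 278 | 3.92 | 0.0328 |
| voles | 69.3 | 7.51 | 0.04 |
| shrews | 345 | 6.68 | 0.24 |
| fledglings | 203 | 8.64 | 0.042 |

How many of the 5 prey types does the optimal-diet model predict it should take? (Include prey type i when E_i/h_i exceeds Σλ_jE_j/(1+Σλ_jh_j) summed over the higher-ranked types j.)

3

Profitabilities (E/h, kJ/min): mice 171, small lizards 70.9, shrews 51.6, fledglings 23.5, voles 9.23. Add prey in this order while the next type's profitability exceeds the intake rate on those already taken.
Rate on top 1: 17.15. small lizards: 70.9 > 17.15 → include.
Rate on top 2: 22.73. shrews: 51.6 > 22.73 → include.
Rate on top 3: 39.03. fledglings: 23.5 < 39.03 → exclude; stop.
Optimal diet: mice, small lizards, shrews — 3 of 5 types.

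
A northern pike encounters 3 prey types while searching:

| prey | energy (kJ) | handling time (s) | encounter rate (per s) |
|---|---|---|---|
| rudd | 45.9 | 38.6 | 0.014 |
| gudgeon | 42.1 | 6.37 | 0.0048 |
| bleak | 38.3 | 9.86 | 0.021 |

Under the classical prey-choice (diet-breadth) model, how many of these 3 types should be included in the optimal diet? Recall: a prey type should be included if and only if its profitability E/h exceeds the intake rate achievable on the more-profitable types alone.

Profitabilities (E/h, kJ/s): gudgeon 6.61, bleak 3.88, rudd 1.19. Add prey in this order while the next type's profitability exceeds the intake rate on those already taken.
Rate on top 1: 0.1961. bleak: 3.88 > 0.1961 → include.
Rate on top 2: 0.8131. rudd: 1.19 > 0.8131 → include.
Optimal diet: gudgeon, bleak, rudd — 3 of 3 types.

3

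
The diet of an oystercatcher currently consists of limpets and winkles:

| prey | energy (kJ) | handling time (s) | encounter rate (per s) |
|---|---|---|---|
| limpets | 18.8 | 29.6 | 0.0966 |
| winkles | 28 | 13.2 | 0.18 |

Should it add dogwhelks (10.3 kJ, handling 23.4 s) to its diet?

No

On limpets and winkles alone, R = ΣλE/(1+Σλh) = 6.856/6.235 = 1.1 kJ/s.
Profitability of dogwhelks: 10.3/23.4 = 0.4402 kJ/s.
Since 0.4402 < R, time spent handling dogwhelks is better spent searching.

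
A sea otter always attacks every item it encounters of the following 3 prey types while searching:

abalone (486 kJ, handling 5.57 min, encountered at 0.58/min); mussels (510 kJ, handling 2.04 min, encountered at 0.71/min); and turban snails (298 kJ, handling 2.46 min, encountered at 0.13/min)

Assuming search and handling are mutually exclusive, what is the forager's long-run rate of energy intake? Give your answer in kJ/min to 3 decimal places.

113.809 kJ/min

R = Σλ_iE_i / (1 + Σλ_ih_i)
Numerator: 0.58×486 + 0.71×510 + 0.13×298 = 682.7
Denominator: 1 + 0.58×5.57 + 0.71×2.04 + 0.13×2.46 = 5.999
R = 682.7/5.999 = 113.8 kJ/min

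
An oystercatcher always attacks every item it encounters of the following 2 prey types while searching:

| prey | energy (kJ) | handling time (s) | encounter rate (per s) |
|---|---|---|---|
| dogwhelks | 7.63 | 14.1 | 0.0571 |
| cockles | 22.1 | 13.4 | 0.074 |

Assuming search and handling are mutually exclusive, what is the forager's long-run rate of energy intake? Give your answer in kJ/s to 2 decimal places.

Energy encountered per unit search time: 0.0571×7.63 + 0.074×22.1 = 2.071 kJ/s.
Handling time per unit search time: 0.0571×14.1 + 0.074×13.4 = 1.797.
Rate = 2.071/(1 + 1.797) = 0.7405 kJ/s.

0.74 kJ/s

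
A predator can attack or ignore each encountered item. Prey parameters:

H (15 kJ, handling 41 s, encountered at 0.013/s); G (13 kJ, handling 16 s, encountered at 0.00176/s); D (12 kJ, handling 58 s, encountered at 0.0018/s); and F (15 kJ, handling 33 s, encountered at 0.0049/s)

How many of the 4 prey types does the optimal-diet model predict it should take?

Profitabilities (E/h, kJ/s): G 0.812, F 0.455, H 0.366, D 0.207. Add prey in this order while the next type's profitability exceeds the intake rate on those already taken.
Rate on top 1: 0.02225. F: 0.455 > 0.02225 → include.
Rate on top 2: 0.081. H: 0.366 > 0.081 → include.
Rate on top 3: 0.1691. D: 0.207 > 0.1691 → include.
Optimal diet: G, F, H, D — 4 of 4 types.

4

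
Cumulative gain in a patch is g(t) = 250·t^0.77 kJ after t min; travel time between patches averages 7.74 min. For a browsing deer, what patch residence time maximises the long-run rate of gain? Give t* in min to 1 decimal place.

25.9 min

By the marginal value theorem, leave when the instantaneous gain rate g'(t) equals the habitat-wide average g(t)/(T + t).
g'(t) = 0.77·250·t^-0.23. Setting 0.77·250·t^-0.23 = 250·t^0.77/(7.74+t) gives 0.77(7.74+t) = t, so 0.23·t = 0.77×7.74.
t* = 0.77×7.74/0.23 = 25.91 min.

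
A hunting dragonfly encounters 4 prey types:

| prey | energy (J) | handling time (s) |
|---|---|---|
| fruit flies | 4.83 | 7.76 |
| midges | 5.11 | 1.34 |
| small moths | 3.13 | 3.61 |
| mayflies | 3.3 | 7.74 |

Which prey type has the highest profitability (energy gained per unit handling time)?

Profitability E/h (J/s): fruit flies = 4.83/7.76 = 0.622, midges = 5.11/1.34 = 3.81, small moths = 3.13/3.61 = 0.867, mayflies = 3.3/7.74 = 0.426.
Ranked: midges > small moths > fruit flies > mayflies.

midges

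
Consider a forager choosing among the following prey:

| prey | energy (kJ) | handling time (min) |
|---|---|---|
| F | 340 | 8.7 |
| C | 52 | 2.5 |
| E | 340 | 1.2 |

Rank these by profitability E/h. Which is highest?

In descending order of E/h:
E: 340/1.2 = 283 kJ/min
F: 340/8.7 = 39.1 kJ/min
C: 52/2.5 = 20.8 kJ/min

E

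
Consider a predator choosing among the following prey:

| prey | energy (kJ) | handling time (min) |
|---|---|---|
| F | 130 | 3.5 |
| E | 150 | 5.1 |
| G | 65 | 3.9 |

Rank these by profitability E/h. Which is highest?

Profitability E/h (kJ/min): F = 130/3.5 = 37.1, E = 150/5.1 = 29.4, G = 65/3.9 = 16.7.
Ranked: F > E > G.

F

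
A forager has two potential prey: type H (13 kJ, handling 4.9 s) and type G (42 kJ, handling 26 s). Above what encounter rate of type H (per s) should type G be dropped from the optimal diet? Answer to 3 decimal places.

0.318 per s

The zero-one rule: include type G iff E₂/h₂ > λE₁/(1+λh₁). Equality gives the switch point.
λE₁h₂ = E₂ + λE₂h₁ ⇒ λ = E₂/(E₁h₂ − E₂h₁) = 42/(338 − 205.8) = 0.3177 per s.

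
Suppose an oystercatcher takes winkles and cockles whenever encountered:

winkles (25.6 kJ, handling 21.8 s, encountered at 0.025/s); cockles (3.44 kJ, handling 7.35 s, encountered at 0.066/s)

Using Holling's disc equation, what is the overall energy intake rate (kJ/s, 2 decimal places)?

0.43 kJ/s

R = (0.025×25.6 + 0.066×3.44) / (1 + 0.025×21.8 + 0.066×7.35) = 0.867/2.03 = 0.4271 kJ/s.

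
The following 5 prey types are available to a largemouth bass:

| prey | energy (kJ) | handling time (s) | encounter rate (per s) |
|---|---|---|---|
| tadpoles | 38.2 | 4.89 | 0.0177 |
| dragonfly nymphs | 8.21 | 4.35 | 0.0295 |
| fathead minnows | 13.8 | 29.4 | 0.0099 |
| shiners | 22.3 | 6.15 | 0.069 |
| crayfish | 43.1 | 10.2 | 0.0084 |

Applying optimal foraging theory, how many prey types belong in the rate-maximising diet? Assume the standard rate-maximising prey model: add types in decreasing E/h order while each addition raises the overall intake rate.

4

Rank by E/h (kJ/s): tadpoles 7.81, crayfish 4.23, shiners 3.63, dragonfly nymphs 1.89, fathead minnows 0.469. Include each in turn until the next type's E/h falls below the running intake rate.
Rate on top 1: 0.6223. crayfish: 4.23 > 0.6223 → include.
Rate on top 2: 0.8856. shiners: 3.63 > 0.8856 → include.
Rate on top 3: 1.614. dragonfly nymphs: 1.89 > 1.614 → include.
Rate on top 4: 1.634. fathead minnows: 0.469 < 1.634 → exclude; stop.
Optimal diet: tadpoles, crayfish, shiners, dragonfly nymphs — 4 of 5 types.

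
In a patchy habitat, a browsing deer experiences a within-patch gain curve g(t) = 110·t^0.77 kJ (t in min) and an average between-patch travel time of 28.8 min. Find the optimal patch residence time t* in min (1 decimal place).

96.4 min

Optimal t* satisfies g'(t*) = g(t*)/(T + t*).
g'(t) = 0.77·110·t^-0.23. Setting 0.77·110·t^-0.23 = 110·t^0.77/(28.8+t) gives 0.77(28.8+t) = t, so 0.23·t = 0.77×28.8.
t* = 0.77×28.8/0.23 = 96.42 min.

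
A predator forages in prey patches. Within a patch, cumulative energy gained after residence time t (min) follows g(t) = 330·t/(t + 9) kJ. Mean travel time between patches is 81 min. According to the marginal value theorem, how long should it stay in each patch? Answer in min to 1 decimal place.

Optimal t* satisfies g'(t*) = g(t*)/(T + t*).
g'(t) = 330·9/(t + 9)². Setting 330·9/(t+9)² = 330t/[(t+9)(81+t)] gives 9(81+t) = t(t+9), so t² = 9×81 = 729.
t* = √729 = 27 min.

27.0 min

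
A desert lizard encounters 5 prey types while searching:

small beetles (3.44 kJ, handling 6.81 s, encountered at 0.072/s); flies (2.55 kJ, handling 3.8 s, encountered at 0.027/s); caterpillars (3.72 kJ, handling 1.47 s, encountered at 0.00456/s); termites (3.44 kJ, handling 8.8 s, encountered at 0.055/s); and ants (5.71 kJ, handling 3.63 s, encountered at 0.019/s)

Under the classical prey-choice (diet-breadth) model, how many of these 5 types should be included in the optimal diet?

E/h in descending order: caterpillars 2.53, ants 1.57, flies 0.671, small beetles 0.505, termites 0.391 kJ/s. The optimal diet is the largest prefix of this list for which every included type satisfies E_i/h_i > R on the types above it.
Rate on top 1: 0.01685. ants: 1.57 > 0.01685 → include.
Rate on top 2: 0.1166. flies: 0.671 > 0.1166 → include.
Rate on top 3: 0.1649. small beetles: 0.505 > 0.1649 → include.
Rate on top 4: 0.2649. termites: 0.391 > 0.2649 → include.
Optimal diet: caterpillars, ants, flies, small beetles, termites — 5 of 5 types.

5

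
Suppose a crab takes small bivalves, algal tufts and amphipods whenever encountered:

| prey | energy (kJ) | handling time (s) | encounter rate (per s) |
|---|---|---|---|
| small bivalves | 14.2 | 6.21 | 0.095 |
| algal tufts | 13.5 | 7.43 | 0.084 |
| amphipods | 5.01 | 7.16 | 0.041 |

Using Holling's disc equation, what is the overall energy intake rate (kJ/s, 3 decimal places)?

1.072 kJ/s

R = (0.095×14.2 + 0.084×13.5 + 0.041×5.01) / (1 + 0.095×6.21 + 0.084×7.43 + 0.041×7.16) = 2.688/2.508 = 1.072 kJ/s.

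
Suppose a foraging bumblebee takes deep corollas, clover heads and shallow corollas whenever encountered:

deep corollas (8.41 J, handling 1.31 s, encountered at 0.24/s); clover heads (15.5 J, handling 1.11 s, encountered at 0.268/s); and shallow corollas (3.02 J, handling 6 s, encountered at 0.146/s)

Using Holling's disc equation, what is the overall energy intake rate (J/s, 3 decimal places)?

R = Σλ_iE_i / (1 + Σλ_ih_i)
Numerator: 0.24×8.41 + 0.268×15.5 + 0.146×3.02 = 6.613
Denominator: 1 + 0.24×1.31 + 0.268×1.11 + 0.146×6 = 2.488
R = 6.613/2.488 = 2.658 J/s

2.658 J/s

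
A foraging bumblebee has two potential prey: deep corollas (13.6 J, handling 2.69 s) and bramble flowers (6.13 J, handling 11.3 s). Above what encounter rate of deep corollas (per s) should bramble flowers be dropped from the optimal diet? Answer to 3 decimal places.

0.045 per s

Drop bramble flowers once their profitability E₂/h₂ falls below the rate achievable on deep corollas alone: E₂/h₂ = λE₁/(1 + λh₁).
Solve for λ: λE₁h₂ = E₂(1 + λh₁) → λ(E₁h₂ − E₂h₁) = E₂ → λ = E₂/(E₁h₂ − E₂h₁).
λ = 6.13/(13.6×11.3 − 6.13×2.69) = 6.13/137.2 = 0.04468 per s.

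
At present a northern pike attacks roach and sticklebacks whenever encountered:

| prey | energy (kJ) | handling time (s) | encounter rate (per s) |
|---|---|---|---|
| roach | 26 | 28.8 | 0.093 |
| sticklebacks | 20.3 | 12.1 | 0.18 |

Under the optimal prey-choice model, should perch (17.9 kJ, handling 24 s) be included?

No

On roach and sticklebacks alone, R = ΣλE/(1+Σλh) = 6.072/5.856 = 1.037 kJ/s.
Profitability of perch: 17.9/24 = 0.7458 kJ/s.
Since 0.7458 < R, time spent handling perch is better spent searching.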